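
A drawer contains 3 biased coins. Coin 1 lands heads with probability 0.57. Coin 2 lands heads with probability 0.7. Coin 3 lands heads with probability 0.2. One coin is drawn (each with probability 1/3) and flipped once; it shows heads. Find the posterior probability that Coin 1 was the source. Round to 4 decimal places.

Tabulate prior·likelihood by source: [1] prior 0.333333, lik 0.57, product 0.1900; [2] prior 0.333333, lik 0.7, product 0.2333; [3] prior 0.333333, lik 0.2, product 0.06667.
Normalizing constant = 0.49000; the posterior for Coin 1 is its product over the sum, 0.1900/0.49000 = 0.3878.

Posterior probability ≈ 0.3878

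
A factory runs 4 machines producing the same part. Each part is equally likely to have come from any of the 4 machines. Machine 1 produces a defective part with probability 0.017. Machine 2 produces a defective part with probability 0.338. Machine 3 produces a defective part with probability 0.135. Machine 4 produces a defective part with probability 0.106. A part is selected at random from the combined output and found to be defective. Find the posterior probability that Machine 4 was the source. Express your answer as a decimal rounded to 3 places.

Posterior probability ≈ 0.178

Tabulate prior·likelihood by source: [1] prior 0.25, lik 0.017, product 0.004250; [2] prior 0.25, lik 0.338, product 0.08450; [3] prior 0.25, lik 0.135, product 0.03375; [4] prior 0.25, lik 0.106, product 0.02650.
Normalizing constant = 0.14900; the posterior for Machine 4 is its product over the sum, 0.02650/0.14900 = 0.178.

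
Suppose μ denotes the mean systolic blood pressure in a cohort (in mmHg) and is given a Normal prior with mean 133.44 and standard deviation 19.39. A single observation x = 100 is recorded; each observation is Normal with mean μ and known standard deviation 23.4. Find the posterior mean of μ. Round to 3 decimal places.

Posterior mean ≈ 119.826

Prior precision 1/τ₀² = 1/19.39² = 0.00265977; data precision n/σ² = 1/23.4² = 0.00182628.
Posterior precision = 0.00265977 + 0.00182628 = 0.00448606.
Posterior mean = (0.00265977·133.44 + 0.00182628·100) / 0.00448606 = 119.826.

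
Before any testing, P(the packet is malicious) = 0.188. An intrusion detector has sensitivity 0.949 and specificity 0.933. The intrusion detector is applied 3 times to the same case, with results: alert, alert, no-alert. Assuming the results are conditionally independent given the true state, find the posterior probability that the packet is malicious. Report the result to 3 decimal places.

With H the event that the packet is malicious, the joint likelihood of the observed sequence is P(data|H) = 0.949·0.949·0.051 = 0.045931 and P(data|¬H) = 0.067·0.067·0.933 = 0.0041882.
Bayes: P(H|data) = 0.188·0.045931 / (0.188·0.045931 + 0.812·0.0041882) = 0.0086350/0.012036 = 0.7174.

Posterior P(H) ≈ 0.717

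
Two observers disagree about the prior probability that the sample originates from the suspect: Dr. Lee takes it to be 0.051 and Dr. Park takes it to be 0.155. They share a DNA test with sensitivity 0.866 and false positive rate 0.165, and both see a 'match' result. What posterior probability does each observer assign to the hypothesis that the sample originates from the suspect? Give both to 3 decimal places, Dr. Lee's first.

Dr. Lee: 0.220; Dr. Park: 0.491

P('+'|H) = 0.866, P('+'|¬H) = 0.165.
Dr. Lee: numerator 0.866·0.051 = 0.044166; evidence = 0.044166+0.165·0.949 = 0.20075; posterior = 0.220.
Dr. Park: numerator 0.866·0.155 = 0.13423; evidence = 0.13423+0.165·0.845 = 0.27365; posterior = 0.491.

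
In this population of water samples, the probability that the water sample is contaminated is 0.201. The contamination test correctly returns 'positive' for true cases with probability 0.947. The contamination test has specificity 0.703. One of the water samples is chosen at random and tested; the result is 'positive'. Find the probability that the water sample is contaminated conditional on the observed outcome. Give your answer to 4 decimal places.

Write H for 'the water sample is contaminated'. Prior odds H:¬H = 0.201/0.799 = 0.25156. For the 'positive' outcome, the likelihood ratio is 0.947/0.297 = 3.1886.
Posterior odds = 0.25156 × 3.1886 = 0.80213, so P(H|E) = 0.80213/(1+0.80213) = 0.4451.

P(H | E) ≈ 0.4451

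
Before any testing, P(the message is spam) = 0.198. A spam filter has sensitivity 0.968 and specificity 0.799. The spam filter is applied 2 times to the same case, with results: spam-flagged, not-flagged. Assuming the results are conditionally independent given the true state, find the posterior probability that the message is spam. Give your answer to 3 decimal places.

Posterior P(H) ≈ 0.045

With H the event that the message is spam, the joint likelihood of the observed sequence is P(data|H) = 0.968·0.032 = 0.030976 and P(data|¬H) = 0.201·0.799 = 0.16060.
Bayes: P(H|data) = 0.198·0.030976 / (0.198·0.030976 + 0.802·0.16060) = 0.0061332/0.13493 = 0.0455.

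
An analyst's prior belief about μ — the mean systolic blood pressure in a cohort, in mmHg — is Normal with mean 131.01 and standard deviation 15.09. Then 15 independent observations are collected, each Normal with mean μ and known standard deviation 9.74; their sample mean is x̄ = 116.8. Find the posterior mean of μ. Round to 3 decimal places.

Posterior mean ≈ 117.184

With known σ, the Normal prior is conjugate. Weight on the data is w = (n/σ²)/(n/σ² + 1/τ₀²) = 0.158115/(0.158115+0.00439159) = 0.97298.
Posterior mean = w·x̄ + (1−w)·μ₀ = 0.97298·116.8 + 0.027024·131.01 = 117.184.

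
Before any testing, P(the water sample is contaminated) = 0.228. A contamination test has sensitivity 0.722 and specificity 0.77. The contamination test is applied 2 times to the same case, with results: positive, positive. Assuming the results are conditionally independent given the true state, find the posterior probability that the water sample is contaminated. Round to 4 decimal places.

Let H be the event that the water sample is contaminated; start with P(H) = 0.228. P('positive'|H) = 0.722, P('positive'|¬H) = 0.23.
Update on result 1 ('positive'): P(H) ← 0.722·0.2280 / (0.722·0.2280 + 0.23·0.7720) = 0.16462/0.34218 = 0.4811.
Update on result 2 ('positive'): P(H) ← 0.722·0.4811 / (0.722·0.4811 + 0.23·0.5189) = 0.34734/0.46669 = 0.7443.

Posterior P(H) ≈ 0.7443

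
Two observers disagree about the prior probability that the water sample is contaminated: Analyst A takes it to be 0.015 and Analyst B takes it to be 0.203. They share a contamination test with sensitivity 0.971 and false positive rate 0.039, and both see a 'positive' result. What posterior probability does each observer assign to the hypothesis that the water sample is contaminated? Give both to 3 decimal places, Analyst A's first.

Analyst A: 0.275; Analyst B: 0.864

The likelihood ratio for a 'positive' result is 0.971/0.039 = 24.897.
Analyst A: prior odds 0.015/0.985 = 0.015228; posterior odds 0.37915; posterior probability 0.275.
Analyst B: prior odds 0.203/0.797 = 0.25471; posterior odds 6.3415; posterior probability 0.864.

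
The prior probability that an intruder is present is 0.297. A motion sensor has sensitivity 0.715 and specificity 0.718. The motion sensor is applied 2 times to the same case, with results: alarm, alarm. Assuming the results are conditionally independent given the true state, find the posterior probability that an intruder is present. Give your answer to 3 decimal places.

Posterior P(H) ≈ 0.731

With H the event that an intruder is present, the joint likelihood of the observed sequence is P(data|H) = 0.715·0.715 = 0.51122 and P(data|¬H) = 0.282·0.282 = 0.079524.
Bayes: P(H|data) = 0.297·0.51122 / (0.297·0.51122 + 0.703·0.079524) = 0.15183/0.20774 = 0.7309.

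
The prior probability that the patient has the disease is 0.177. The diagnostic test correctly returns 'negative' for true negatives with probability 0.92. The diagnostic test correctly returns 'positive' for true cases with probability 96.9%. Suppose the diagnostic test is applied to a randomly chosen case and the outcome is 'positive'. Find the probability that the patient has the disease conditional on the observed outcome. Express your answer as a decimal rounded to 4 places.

P(H | E) ≈ 0.7226

Let H be the event that the patient has the disease. P(H) = 0.177, so P(¬H) = 0.823. With E the 'positive' result, P(E|H) = 0.969 and P(E|¬H) = 0.08.
P(E) = 0.969·0.177 + 0.08·0.823 = 0.17151 + 0.065840 = 0.23735.
By Bayes' theorem, P(H|E) = 0.17151 / 0.23735 = 0.7226.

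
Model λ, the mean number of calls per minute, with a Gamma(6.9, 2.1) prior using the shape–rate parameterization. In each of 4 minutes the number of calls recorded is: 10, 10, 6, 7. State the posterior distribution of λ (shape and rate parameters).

Total count ∑xᵢ = 33 over n = 4 minutes.
Gamma is conjugate to the Poisson likelihood: posterior is Gamma(shape = 6.9+33 = 39.9, rate = 2.1+4 = 6.1).

Posterior: Gamma(shape=39.9, rate=6.1)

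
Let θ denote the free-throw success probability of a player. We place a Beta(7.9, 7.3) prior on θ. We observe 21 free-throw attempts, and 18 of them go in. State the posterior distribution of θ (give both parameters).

Posterior: Beta(25.9, 10.3)

The binomial likelihood is conjugate to the Beta prior: with 18 successes and 3 failures, the posterior is Beta(7.9+18, 7.3+3) = Beta(25.9, 10.3).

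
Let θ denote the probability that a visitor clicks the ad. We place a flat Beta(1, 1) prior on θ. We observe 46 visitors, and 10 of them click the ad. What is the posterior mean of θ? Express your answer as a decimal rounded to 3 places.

Observing 10 successes and 36 failures updates Beta(1, 1) by adding the success and failure counts to the two shape parameters: α = 1+10 = 11, β = 1+36 = 37.
Posterior mean = α/(α+β) = 11/48 = 0.229.

Posterior mean ≈ 0.229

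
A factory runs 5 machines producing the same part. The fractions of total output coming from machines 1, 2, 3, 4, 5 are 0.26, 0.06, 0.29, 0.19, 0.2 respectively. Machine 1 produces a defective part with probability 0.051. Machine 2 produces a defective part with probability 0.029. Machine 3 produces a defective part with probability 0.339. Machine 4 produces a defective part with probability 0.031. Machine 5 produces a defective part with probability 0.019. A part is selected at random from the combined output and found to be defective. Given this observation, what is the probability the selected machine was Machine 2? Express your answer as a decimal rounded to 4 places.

P(defective|M1) = 0.051; P(defective|M2) = 0.029; P(defective|M3) = 0.339; P(defective|M4) = 0.031; P(defective|M5) = 0.019.
Prior × likelihood for each source: 0.26·0.051=0.01326, 0.06·0.029=0.001740, 0.29·0.339=0.09831, 0.19·0.031=0.005890, 0.2·0.019=0.003800. Summing gives P(defective) = 0.12300.
P(Machine 2 | defective) = 0.001740 / 0.12300 = 0.0141.

Posterior probability ≈ 0.0141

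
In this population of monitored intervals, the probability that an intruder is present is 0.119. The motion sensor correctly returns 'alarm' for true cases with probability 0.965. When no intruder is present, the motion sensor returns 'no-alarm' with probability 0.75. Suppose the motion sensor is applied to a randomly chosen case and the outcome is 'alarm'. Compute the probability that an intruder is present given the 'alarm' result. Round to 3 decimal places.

Write H for 'an intruder is present'. Prior odds H:¬H = 0.119/0.881 = 0.13507. For the 'alarm' outcome, the likelihood ratio is 0.965/0.25 = 3.8600.
Posterior odds = 0.13507 × 3.8600 = 0.52138, so P(H|E) = 0.52138/(1+0.52138) = 0.343.

P(H | E) ≈ 0.343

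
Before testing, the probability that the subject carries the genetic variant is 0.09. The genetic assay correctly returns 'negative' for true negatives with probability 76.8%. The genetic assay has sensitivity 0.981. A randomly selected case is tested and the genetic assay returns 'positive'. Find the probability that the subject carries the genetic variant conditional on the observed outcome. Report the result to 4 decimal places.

Write H for 'the subject carries the genetic variant'. Prior odds H:¬H = 0.09/0.91 = 0.098901. For the 'positive' outcome, the likelihood ratio is 0.981/0.232 = 4.2284.
Posterior odds = 0.098901 × 4.2284 = 0.41820, so P(H|E) = 0.41820/(1+0.41820) = 0.2949.

P(H | E) ≈ 0.2949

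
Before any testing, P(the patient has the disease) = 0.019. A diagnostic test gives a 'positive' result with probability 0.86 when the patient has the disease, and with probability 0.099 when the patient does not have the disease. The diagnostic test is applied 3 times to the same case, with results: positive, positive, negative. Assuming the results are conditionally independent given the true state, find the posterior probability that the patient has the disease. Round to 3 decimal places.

Posterior P(H) ≈ 0.185

With H the event that the patient has the disease, the joint likelihood of the observed sequence is P(data|H) = 0.86·0.86·0.14 = 0.10354 and P(data|¬H) = 0.099·0.099·0.901 = 0.0088307.
Bayes: P(H|data) = 0.019·0.10354 / (0.019·0.10354 + 0.981·0.0088307) = 0.0019673/0.010630 = 0.1851.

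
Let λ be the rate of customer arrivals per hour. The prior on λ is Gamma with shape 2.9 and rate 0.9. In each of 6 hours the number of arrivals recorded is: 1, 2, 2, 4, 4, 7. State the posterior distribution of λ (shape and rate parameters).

Posterior: Gamma(shape=22.9, rate=6.9)

Total count ∑xᵢ = 20 over n = 6 hours.
Gamma is conjugate to the Poisson likelihood: posterior is Gamma(shape = 2.9+20 = 22.9, rate = 0.9+6 = 6.9).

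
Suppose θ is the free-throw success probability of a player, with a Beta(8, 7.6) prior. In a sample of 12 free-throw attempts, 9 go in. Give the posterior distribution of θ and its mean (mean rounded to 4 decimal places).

The binomial likelihood is conjugate to the Beta prior: with 9 successes and 3 failures, the posterior is Beta(8+9, 7.6+3) = Beta(17, 10.6).
Posterior mean = α/(α+β) = 17/27.6 = 0.6159.

Posterior: Beta(17, 10.6); mean ≈ 0.6159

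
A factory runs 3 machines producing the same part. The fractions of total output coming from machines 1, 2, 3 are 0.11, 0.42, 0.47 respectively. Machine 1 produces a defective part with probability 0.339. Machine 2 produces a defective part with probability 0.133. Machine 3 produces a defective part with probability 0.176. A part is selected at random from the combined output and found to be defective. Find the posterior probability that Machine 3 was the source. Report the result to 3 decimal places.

Tabulate prior·likelihood by source: [1] prior 0.11, lik 0.339, product 0.03729; [2] prior 0.42, lik 0.133, product 0.05586; [3] prior 0.47, lik 0.176, product 0.08272.
Normalizing constant = 0.17587; the posterior for Machine 3 is its product over the sum, 0.08272/0.17587 = 0.470.

Posterior probability ≈ 0.470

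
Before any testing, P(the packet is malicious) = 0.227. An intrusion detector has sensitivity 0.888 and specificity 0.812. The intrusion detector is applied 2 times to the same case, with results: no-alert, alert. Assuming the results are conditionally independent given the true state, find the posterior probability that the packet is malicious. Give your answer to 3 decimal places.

Let H be the event that the packet is malicious; start with P(H) = 0.227. P('alert'|H) = 0.888, P('alert'|¬H) = 0.188.
Update on result 1 ('no-alert'): P(H) ← 0.112·0.2270 / (0.112·0.2270 + 0.812·0.7730) = 0.025424/0.65310 = 0.0389.
Update on result 2 ('alert'): P(H) ← 0.888·0.0389 / (0.888·0.0389 + 0.188·0.9611) = 0.034568/0.21525 = 0.1606.

Posterior P(H) ≈ 0.161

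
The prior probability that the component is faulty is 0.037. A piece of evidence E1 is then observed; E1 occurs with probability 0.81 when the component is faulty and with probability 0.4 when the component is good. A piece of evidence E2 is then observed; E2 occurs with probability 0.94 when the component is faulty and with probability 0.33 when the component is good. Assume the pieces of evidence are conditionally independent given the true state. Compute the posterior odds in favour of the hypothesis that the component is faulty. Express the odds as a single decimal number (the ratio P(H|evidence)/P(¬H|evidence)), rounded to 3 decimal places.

Prior odds = 0.037/(1−0.037) = 0.038422. In log-odds, ln(0.038422) = -3.2591.
Add log likelihood ratios: ln(2.0250) + ln(2.8485) = 1.7524.
Posterior log-odds = -1.5068, so posterior odds = exp(-1.5068) = 0.22162.

Posterior odds ≈ 0.222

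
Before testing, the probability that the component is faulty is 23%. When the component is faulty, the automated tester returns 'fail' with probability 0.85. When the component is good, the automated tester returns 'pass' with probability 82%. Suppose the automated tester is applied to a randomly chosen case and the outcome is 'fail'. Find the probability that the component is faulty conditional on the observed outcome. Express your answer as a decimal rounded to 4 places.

Let H be the event that the component is faulty. P(H) = 0.23, so P(¬H) = 0.77. With E the 'fail' result, P(E|H) = 0.85 and P(E|¬H) = 0.18.
P(E) = 0.85·0.23 + 0.18·0.77 = 0.19550 + 0.13860 = 0.33410.
By Bayes' theorem, P(H|E) = 0.19550 / 0.33410 = 0.5852.

P(H | E) ≈ 0.5852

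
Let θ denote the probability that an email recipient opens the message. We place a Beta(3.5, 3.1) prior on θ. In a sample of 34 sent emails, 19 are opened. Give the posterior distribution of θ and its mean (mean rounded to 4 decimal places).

Observing 19 successes and 15 failures updates Beta(3.5, 3.1) by adding the success and failure counts to the two shape parameters: α = 3.5+19 = 22.5, β = 3.1+15 = 18.1.
E[θ | data] = 22.5/(22.5+18.1) = 0.5542.

Posterior: Beta(22.5, 18.1); mean ≈ 0.5542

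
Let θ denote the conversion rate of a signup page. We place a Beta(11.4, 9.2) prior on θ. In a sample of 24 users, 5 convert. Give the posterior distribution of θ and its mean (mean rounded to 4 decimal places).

Posterior: Beta(16.4, 28.2); mean ≈ 0.3677

Observing 5 successes and 19 failures updates Beta(11.4, 9.2) by adding the success and failure counts to the two shape parameters: α = 11.4+5 = 16.4, β = 9.2+19 = 28.2.
Posterior mean = α/(α+β) = 16.4/44.6 = 0.3677.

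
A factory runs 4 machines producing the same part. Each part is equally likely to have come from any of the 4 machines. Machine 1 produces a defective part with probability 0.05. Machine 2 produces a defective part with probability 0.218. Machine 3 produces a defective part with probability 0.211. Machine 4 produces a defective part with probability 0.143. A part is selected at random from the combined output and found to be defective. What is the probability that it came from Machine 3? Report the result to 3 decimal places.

P(defective|M1) = 0.05; P(defective|M2) = 0.218; P(defective|M3) = 0.211; P(defective|M4) = 0.143.
Prior × likelihood for each source: 0.25·0.05=0.01250, 0.25·0.218=0.05450, 0.25·0.211=0.05275, 0.25·0.143=0.03575. Summing gives P(defective) = 0.15550.
P(Machine 3 | defective) = 0.05275 / 0.15550 = 0.339.

Posterior probability ≈ 0.339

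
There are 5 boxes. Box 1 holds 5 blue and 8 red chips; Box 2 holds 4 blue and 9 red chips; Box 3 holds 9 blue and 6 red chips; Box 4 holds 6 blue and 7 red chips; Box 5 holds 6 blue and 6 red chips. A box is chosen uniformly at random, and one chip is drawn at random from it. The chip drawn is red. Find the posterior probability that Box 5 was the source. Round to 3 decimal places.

Tabulate prior·likelihood by source: [1] prior 0.2, lik 0.6154, product 0.1231; [2] prior 0.2, lik 0.6923, product 0.1385; [3] prior 0.2, lik 0.4, product 0.08000; [4] prior 0.2, lik 0.5385, product 0.1077; [5] prior 0.2, lik 0.5, product 0.1000.
Normalizing constant = 0.54923; the posterior for Box 5 is its product over the sum, 0.1000/0.54923 = 0.182.

Posterior probability ≈ 0.182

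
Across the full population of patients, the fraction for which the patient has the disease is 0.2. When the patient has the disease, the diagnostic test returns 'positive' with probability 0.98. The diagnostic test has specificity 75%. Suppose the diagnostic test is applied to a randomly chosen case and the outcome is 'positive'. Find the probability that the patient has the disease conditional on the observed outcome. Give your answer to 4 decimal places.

P(H | E) ≈ 0.4949

Let H be the event that the patient has the disease. P(H) = 0.2, so P(¬H) = 0.8. With E the 'positive' result, P(E|H) = 0.98 and P(E|¬H) = 0.25.
P(E) = 0.98·0.2 + 0.25·0.8 = 0.19600 + 0.20000 = 0.39600.
By Bayes' theorem, P(H|E) = 0.19600 / 0.39600 = 0.4949.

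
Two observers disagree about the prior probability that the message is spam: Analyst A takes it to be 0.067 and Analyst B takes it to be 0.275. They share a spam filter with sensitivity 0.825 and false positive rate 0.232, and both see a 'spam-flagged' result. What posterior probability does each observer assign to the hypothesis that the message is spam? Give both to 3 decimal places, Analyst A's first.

Analyst A: 0.203; Analyst B: 0.574

The likelihood ratio for a 'spam-flagged' result is 0.825/0.232 = 3.5560.
Analyst A: prior odds 0.067/0.933 = 0.071811; posterior odds 0.25536; posterior probability 0.203.
Analyst B: prior odds 0.275/0.725 = 0.37931; posterior odds 1.3488; posterior probability 0.574.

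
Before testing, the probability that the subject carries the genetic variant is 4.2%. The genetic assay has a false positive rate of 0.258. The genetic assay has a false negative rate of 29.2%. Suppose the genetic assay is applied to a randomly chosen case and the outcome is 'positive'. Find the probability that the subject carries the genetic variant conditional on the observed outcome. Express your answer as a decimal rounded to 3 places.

P(H | E) ≈ 0.107

Write H for 'the subject carries the genetic variant'. Prior odds H:¬H = 0.042/0.958 = 0.043841. For the 'positive' outcome, the likelihood ratio is 0.708/0.258 = 2.7442.
Posterior odds = 0.043841 × 2.7442 = 0.12031, so P(H|E) = 0.12031/(1+0.12031) = 0.107.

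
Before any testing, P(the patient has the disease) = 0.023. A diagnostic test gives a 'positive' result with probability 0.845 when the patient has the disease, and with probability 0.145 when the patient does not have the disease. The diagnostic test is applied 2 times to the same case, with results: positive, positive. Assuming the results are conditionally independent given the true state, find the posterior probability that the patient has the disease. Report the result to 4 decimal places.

Let H be the event that the patient has the disease; start with P(H) = 0.023. P('positive'|H) = 0.845, P('positive'|¬H) = 0.145.
Update on result 1 ('positive'): P(H) ← 0.845·0.0230 / (0.845·0.0230 + 0.145·0.9770) = 0.019435/0.16110 = 0.1206.
Update on result 2 ('positive'): P(H) ← 0.845·0.1206 / (0.845·0.1206 + 0.145·0.8794) = 0.10194/0.22945 = 0.4443.

Posterior P(H) ≈ 0.4443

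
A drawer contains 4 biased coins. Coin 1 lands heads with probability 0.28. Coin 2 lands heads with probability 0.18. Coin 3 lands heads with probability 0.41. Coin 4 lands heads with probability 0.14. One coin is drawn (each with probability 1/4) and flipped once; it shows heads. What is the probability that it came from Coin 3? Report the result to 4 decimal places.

Posterior probability ≈ 0.4059

Tabulate prior·likelihood by source: [1] prior 0.25, lik 0.28, product 0.07000; [2] prior 0.25, lik 0.18, product 0.04500; [3] prior 0.25, lik 0.41, product 0.1025; [4] prior 0.25, lik 0.14, product 0.03500.
Normalizing constant = 0.25250; the posterior for Coin 3 is its product over the sum, 0.1025/0.25250 = 0.4059.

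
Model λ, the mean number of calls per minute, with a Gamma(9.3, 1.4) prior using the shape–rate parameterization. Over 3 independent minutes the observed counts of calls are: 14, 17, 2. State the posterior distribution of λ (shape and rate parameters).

Total count ∑xᵢ = 33 over n = 3 minutes.
Gamma is conjugate to the Poisson likelihood: posterior is Gamma(shape = 9.3+33 = 42.3, rate = 1.4+3 = 4.4).

Posterior: Gamma(shape=42.3, rate=4.4)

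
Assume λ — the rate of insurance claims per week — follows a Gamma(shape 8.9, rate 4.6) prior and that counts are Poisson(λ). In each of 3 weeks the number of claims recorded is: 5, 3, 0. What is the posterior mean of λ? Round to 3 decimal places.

Posterior mean ≈ 2.224

Total count ∑xᵢ = 8 over n = 3 weeks.
Gamma is conjugate to the Poisson likelihood: posterior is Gamma(shape = 8.9+8 = 16.9, rate = 4.6+3 = 7.6).
Posterior mean = shape/rate = 16.9/7.6 = 2.224.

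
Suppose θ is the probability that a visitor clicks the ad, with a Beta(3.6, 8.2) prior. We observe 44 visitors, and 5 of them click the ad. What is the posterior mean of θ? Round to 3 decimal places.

The binomial likelihood is conjugate to the Beta prior: with 5 successes and 39 failures, the posterior is Beta(3.6+5, 8.2+39) = Beta(8.6, 47.2).
E[θ | data] = 8.6/(8.6+47.2) = 0.154.

Posterior mean ≈ 0.154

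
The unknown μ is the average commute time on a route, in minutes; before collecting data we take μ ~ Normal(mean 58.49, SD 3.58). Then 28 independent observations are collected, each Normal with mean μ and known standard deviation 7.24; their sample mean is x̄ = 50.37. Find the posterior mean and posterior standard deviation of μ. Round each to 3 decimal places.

Prior precision 1/τ₀² = 1/3.58² = 0.0780250; data precision n/σ² = 28/7.24² = 0.534172.
Posterior precision = 0.0780250 + 0.534172 = 0.612197, giving posterior SD = 1/√0.612197 = 1.278.
Posterior mean = (0.0780250·58.49 + 0.534172·50.37) / 0.612197 = 51.405.

Posterior mean ≈ 51.405; posterior SD ≈ 1.278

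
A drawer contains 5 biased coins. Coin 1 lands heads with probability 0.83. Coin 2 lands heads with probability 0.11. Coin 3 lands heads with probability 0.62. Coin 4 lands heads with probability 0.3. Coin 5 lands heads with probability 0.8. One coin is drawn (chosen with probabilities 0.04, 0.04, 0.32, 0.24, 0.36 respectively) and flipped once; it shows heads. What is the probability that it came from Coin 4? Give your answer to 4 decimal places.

Posterior probability ≈ 0.1208

P(heads|C1) = 0.83; P(heads|C2) = 0.11; P(heads|C3) = 0.62; P(heads|C4) = 0.3; P(heads|C5) = 0.8.
Prior × likelihood for each source: 0.04·0.83=0.03320, 0.04·0.11=0.004400, 0.32·0.62=0.1984, 0.24·0.3=0.07200, 0.36·0.8=0.2880. Summing gives P(heads) = 0.59600.
P(Coin 4 | heads) = 0.07200 / 0.59600 = 0.1208.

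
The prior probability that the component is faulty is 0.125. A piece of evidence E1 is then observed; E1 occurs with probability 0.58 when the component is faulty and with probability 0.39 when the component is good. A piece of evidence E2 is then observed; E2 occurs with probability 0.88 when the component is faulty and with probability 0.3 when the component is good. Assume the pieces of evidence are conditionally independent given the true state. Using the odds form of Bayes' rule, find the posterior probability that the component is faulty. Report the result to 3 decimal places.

Prior odds = 0.125/(1−0.125) = 0.14286.
Likelihood ratio for E1 = 0.58/0.39 = 1.4872.
Likelihood ratio for E2 = 0.88/0.3 = 2.9333.
Posterior odds = prior odds × LR₁ × LR₂ = 0.62320.
Posterior probability = odds/(1+odds) = 0.62320/1.6232 = 0.384.

Posterior probability ≈ 0.384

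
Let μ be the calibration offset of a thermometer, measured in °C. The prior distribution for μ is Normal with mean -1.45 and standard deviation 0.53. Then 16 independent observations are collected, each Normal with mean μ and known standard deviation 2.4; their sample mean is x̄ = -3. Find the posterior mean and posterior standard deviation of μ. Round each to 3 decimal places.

Posterior mean ≈ -2.129; posterior SD ≈ 0.397

With known σ, the Normal prior is conjugate. Weight on the data is w = (n/σ²)/(n/σ² + 1/τ₀²) = 2.77778/(2.77778+3.55999) = 0.43829.
Posterior mean = w·x̄ + (1−w)·μ₀ = 0.43829·-3 + 0.56171·-1.45 = -2.129. Posterior variance = 1/(2.77778+3.55999) = 0.157784, so SD = 0.397.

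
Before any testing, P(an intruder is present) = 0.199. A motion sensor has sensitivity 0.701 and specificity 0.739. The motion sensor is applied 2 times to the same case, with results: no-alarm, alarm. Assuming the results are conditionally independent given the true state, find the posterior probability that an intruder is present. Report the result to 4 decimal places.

Posterior P(H) ≈ 0.2126

Let H be the event that an intruder is present; start with P(H) = 0.199. P('alarm'|H) = 0.701, P('alarm'|¬H) = 0.261.
Update on result 1 ('no-alarm'): P(H) ← 0.299·0.1990 / (0.299·0.1990 + 0.739·0.8010) = 0.059501/0.65144 = 0.0913.
Update on result 2 ('alarm'): P(H) ← 0.701·0.0913 / (0.701·0.0913 + 0.261·0.9087) = 0.064028/0.30119 = 0.2126.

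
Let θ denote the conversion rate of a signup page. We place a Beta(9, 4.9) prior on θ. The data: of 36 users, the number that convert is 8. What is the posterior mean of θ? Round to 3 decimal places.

Posterior mean ≈ 0.341

Observing 8 successes and 28 failures updates Beta(9, 4.9) by adding the success and failure counts to the two shape parameters: α = 9+8 = 17, β = 4.9+28 = 32.9.
Posterior mean = α/(α+β) = 17/49.9 = 0.341.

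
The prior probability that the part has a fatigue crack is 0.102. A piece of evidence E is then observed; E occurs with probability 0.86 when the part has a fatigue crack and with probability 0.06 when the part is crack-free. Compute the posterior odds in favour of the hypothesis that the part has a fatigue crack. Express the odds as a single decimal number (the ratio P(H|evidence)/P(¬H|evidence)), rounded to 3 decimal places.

Prior odds = 0.102/(1−0.102) = 0.11359.
Likelihood ratio for E = 0.86/0.06 = 14.333.
Posterior odds = prior odds × LR = 1.6281.

Posterior odds ≈ 1.628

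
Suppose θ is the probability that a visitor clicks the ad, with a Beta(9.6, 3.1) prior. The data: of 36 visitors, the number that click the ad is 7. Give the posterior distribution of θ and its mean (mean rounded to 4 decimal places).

The binomial likelihood is conjugate to the Beta prior: with 7 successes and 29 failures, the posterior is Beta(9.6+7, 3.1+29) = Beta(16.6, 32.1).
Posterior mean = α/(α+β) = 16.6/48.7 = 0.3409.

Posterior: Beta(16.6, 32.1); mean ≈ 0.3409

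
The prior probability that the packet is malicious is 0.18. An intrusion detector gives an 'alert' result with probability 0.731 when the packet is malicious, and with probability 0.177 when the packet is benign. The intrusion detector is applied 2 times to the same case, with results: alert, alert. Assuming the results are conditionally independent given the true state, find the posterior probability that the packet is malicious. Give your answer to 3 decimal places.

With H the event that the packet is malicious, the joint likelihood of the observed sequence is P(data|H) = 0.731·0.731 = 0.53436 and P(data|¬H) = 0.177·0.177 = 0.031329.
Bayes: P(H|data) = 0.18·0.53436 / (0.18·0.53436 + 0.82·0.031329) = 0.096185/0.12187 = 0.7892.

Posterior P(H) ≈ 0.789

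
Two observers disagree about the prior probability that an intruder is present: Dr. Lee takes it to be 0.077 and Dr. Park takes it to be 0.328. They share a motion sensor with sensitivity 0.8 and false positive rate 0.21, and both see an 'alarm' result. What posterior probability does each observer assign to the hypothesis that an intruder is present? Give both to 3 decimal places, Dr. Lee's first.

Dr. Lee: 0.241; Dr. Park: 0.650

P('+'|H) = 0.8, P('+'|¬H) = 0.21.
Dr. Lee: numerator 0.8·0.077 = 0.061600; evidence = 0.061600+0.21·0.923 = 0.25543; posterior = 0.241.
Dr. Park: numerator 0.8·0.328 = 0.26240; evidence = 0.26240+0.21·0.672 = 0.40352; posterior = 0.650.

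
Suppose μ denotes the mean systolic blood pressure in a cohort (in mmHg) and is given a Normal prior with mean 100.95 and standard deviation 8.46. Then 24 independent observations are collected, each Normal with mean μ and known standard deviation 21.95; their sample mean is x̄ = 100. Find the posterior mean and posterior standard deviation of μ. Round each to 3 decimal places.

With known σ, the Normal prior is conjugate. Weight on the data is w = (n/σ²)/(n/σ² + 1/τ₀²) = 0.0498129/(0.0498129+0.0139720) = 0.78095.
Posterior mean = w·x̄ + (1−w)·μ₀ = 0.78095·100 + 0.21905·100.95 = 100.208. Posterior variance = 1/(0.0498129+0.0139720) = 15.6777, so SD = 3.960.

Posterior mean ≈ 100.208; posterior SD ≈ 3.960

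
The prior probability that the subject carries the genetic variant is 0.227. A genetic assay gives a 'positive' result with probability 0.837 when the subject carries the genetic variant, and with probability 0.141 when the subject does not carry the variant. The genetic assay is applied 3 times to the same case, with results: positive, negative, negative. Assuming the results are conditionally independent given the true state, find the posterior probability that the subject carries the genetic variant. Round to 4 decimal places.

Posterior P(H) ≈ 0.0591

With H the event that the subject carries the genetic variant, the joint likelihood of the observed sequence is P(data|H) = 0.837·0.163·0.163 = 0.022238 and P(data|¬H) = 0.141·0.859·0.859 = 0.10404.
Bayes: P(H|data) = 0.227·0.022238 / (0.227·0.022238 + 0.773·0.10404) = 0.0050481/0.085472 = 0.0591.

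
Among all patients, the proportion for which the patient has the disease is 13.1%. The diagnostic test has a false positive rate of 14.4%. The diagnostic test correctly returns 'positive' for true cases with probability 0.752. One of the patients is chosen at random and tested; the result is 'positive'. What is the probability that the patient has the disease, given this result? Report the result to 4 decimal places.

P(H | E) ≈ 0.4405

Write H for 'the patient has the disease'. Prior odds H:¬H = 0.131/0.869 = 0.15075. For the 'positive' outcome, the likelihood ratio is 0.752/0.144 = 5.2222.
Posterior odds = 0.15075 × 5.2222 = 0.78724, so P(H|E) = 0.78724/(1+0.78724) = 0.4405.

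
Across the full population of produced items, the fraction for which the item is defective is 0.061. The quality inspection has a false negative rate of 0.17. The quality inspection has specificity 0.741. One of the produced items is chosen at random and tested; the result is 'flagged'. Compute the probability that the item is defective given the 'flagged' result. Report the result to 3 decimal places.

Let H be the event that the item is defective. P(H) = 0.061, so P(¬H) = 0.939. With E the 'flagged' result, P(E|H) = 0.83 and P(E|¬H) = 0.259.
P(E) = 0.83·0.061 + 0.259·0.939 = 0.050630 + 0.24320 = 0.29383.
By Bayes' theorem, P(H|E) = 0.050630 / 0.29383 = 0.172.

P(H | E) ≈ 0.172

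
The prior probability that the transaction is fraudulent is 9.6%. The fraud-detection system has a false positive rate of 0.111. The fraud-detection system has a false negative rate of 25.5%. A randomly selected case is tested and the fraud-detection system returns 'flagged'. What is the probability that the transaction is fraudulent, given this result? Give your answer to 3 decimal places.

P(H | E) ≈ 0.416

Let H be the event that the transaction is fraudulent. P(H) = 0.096, so P(¬H) = 0.904. With E the 'flagged' result, P(E|H) = 0.745 and P(E|¬H) = 0.111.
P(E) = 0.745·0.096 + 0.111·0.904 = 0.071520 + 0.10034 = 0.17186.
By Bayes' theorem, P(H|E) = 0.071520 / 0.17186 = 0.416.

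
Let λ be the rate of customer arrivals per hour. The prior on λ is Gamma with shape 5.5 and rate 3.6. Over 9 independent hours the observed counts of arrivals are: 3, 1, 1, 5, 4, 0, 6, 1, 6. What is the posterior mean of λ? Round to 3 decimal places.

The Poisson likelihood adds the total count to the shape and the number of exposure periods to the rate. Here ∑xᵢ = 27 and n = 9, so shape 5.5→32.5 and rate 3.6→12.6.
Posterior mean = shape/rate = 32.5/12.6 = 2.579.

Posterior mean ≈ 2.579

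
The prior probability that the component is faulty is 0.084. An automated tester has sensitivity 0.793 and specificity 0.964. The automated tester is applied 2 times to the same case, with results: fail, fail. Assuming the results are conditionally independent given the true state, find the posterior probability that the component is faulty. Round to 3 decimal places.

Posterior P(H) ≈ 0.978

With H the event that the component is faulty, the joint likelihood of the observed sequence is P(data|H) = 0.793·0.793 = 0.62885 and P(data|¬H) = 0.036·0.036 = 0.0012960.
Bayes: P(H|data) = 0.084·0.62885 / (0.084·0.62885 + 0.916·0.0012960) = 0.052823/0.054010 = 0.9780.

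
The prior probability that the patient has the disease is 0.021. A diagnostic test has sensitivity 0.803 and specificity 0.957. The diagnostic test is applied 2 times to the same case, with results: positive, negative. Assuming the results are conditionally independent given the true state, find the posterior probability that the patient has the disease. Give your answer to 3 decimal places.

With H the event that the patient has the disease, the joint likelihood of the observed sequence is P(data|H) = 0.803·0.197 = 0.15819 and P(data|¬H) = 0.043·0.957 = 0.041151.
Bayes: P(H|data) = 0.021·0.15819 / (0.021·0.15819 + 0.979·0.041151) = 0.0033220/0.043609 = 0.0762.

Posterior P(H) ≈ 0.076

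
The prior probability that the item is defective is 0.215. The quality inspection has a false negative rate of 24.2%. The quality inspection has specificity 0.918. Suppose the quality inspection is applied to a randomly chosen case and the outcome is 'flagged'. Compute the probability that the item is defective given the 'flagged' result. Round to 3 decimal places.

Write H for 'the item is defective'. Prior odds H:¬H = 0.215/0.785 = 0.27389. For the 'flagged' outcome, the likelihood ratio is 0.758/0.082 = 9.2439.
Posterior odds = 0.27389 × 9.2439 = 2.5318, so P(H|E) = 2.5318/(1+2.5318) = 0.717.

P(H | E) ≈ 0.717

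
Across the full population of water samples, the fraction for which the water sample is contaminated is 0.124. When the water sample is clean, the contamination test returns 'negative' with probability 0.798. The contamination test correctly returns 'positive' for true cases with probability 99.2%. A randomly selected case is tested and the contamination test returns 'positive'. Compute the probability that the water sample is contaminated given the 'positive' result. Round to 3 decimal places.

P(H | E) ≈ 0.410

Write H for 'the water sample is contaminated'. Prior odds H:¬H = 0.124/0.876 = 0.14155. For the 'positive' outcome, the likelihood ratio is 0.992/0.202 = 4.9109.
Posterior odds = 0.14155 × 4.9109 = 0.69515, so P(H|E) = 0.69515/(1+0.69515) = 0.410.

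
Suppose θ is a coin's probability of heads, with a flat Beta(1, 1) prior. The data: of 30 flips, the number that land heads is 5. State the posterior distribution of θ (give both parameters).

Posterior: Beta(6, 26)

Observing 5 successes and 25 failures updates Beta(1, 1) by adding the success and failure counts to the two shape parameters: α = 1+5 = 6, β = 1+25 = 26.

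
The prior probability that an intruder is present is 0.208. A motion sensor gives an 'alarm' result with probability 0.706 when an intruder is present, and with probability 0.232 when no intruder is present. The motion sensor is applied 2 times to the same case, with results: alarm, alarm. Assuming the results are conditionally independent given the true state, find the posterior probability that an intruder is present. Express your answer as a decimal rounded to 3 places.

Let H be the event that an intruder is present; start with P(H) = 0.208. P('alarm'|H) = 0.706, P('alarm'|¬H) = 0.232.
Update on result 1 ('alarm'): P(H) ← 0.706·0.2080 / (0.706·0.2080 + 0.232·0.7920) = 0.14685/0.33059 = 0.4442.
Update on result 2 ('alarm'): P(H) ← 0.706·0.4442 / (0.706·0.4442 + 0.232·0.5558) = 0.31360/0.44255 = 0.7086.

Posterior P(H) ≈ 0.709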